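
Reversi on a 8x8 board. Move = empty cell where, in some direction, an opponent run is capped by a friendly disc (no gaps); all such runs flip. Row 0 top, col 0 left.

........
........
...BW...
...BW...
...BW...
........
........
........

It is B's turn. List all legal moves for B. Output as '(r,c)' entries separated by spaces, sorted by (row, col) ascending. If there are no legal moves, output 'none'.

Answer: (1,5) (2,5) (3,5) (4,5) (5,5)

Derivation:
(1,3): no bracket -> illegal
(1,4): no bracket -> illegal
(1,5): flips 1 -> legal
(2,5): flips 2 -> legal
(3,5): flips 1 -> legal
(4,5): flips 2 -> legal
(5,3): no bracket -> illegal
(5,4): no bracket -> illegal
(5,5): flips 1 -> legal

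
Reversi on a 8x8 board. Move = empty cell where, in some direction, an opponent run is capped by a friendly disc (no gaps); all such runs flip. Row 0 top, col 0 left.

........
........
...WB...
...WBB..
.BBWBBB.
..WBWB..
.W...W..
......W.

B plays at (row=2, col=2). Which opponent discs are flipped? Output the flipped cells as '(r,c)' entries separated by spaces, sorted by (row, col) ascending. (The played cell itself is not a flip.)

Answer: (2,3) (3,3)

Derivation:
Dir NW: first cell '.' (not opp) -> no flip
Dir N: first cell '.' (not opp) -> no flip
Dir NE: first cell '.' (not opp) -> no flip
Dir W: first cell '.' (not opp) -> no flip
Dir E: opp run (2,3) capped by B -> flip
Dir SW: first cell '.' (not opp) -> no flip
Dir S: first cell '.' (not opp) -> no flip
Dir SE: opp run (3,3) capped by B -> flip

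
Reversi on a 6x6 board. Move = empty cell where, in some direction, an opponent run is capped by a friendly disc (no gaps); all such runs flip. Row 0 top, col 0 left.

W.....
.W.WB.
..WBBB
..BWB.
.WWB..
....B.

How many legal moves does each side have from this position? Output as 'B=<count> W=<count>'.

-- B to move --
(0,1): no bracket -> illegal
(0,2): flips 1 -> legal
(0,3): flips 1 -> legal
(0,4): no bracket -> illegal
(1,0): no bracket -> illegal
(1,2): flips 2 -> legal
(2,0): no bracket -> illegal
(2,1): flips 1 -> legal
(3,0): no bracket -> illegal
(3,1): no bracket -> illegal
(4,0): flips 2 -> legal
(4,4): no bracket -> illegal
(5,0): flips 1 -> legal
(5,1): flips 2 -> legal
(5,2): flips 1 -> legal
(5,3): no bracket -> illegal
B mobility = 8
-- W to move --
(0,3): no bracket -> illegal
(0,4): no bracket -> illegal
(0,5): flips 3 -> legal
(1,2): no bracket -> illegal
(1,5): flips 2 -> legal
(2,1): no bracket -> illegal
(3,1): flips 1 -> legal
(3,5): flips 2 -> legal
(4,4): flips 1 -> legal
(4,5): no bracket -> illegal
(5,2): no bracket -> illegal
(5,3): flips 1 -> legal
(5,5): no bracket -> illegal
W mobility = 6

Answer: B=8 W=6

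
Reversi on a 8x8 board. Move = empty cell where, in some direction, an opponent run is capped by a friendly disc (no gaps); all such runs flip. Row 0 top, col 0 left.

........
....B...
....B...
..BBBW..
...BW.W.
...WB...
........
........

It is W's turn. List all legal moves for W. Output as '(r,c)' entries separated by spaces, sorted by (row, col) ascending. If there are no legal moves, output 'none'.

Answer: (0,4) (1,3) (2,2) (2,3) (3,1) (4,2) (5,5) (6,4)

Derivation:
(0,3): no bracket -> illegal
(0,4): flips 3 -> legal
(0,5): no bracket -> illegal
(1,3): flips 1 -> legal
(1,5): no bracket -> illegal
(2,1): no bracket -> illegal
(2,2): flips 1 -> legal
(2,3): flips 2 -> legal
(2,5): no bracket -> illegal
(3,1): flips 3 -> legal
(4,1): no bracket -> illegal
(4,2): flips 1 -> legal
(4,5): no bracket -> illegal
(5,2): no bracket -> illegal
(5,5): flips 1 -> legal
(6,3): no bracket -> illegal
(6,4): flips 1 -> legal
(6,5): no bracket -> illegal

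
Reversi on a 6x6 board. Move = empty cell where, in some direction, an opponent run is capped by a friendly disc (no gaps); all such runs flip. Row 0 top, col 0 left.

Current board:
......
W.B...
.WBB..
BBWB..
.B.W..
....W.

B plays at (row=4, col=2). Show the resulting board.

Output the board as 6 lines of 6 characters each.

Place B at (4,2); scan 8 dirs for brackets.
Dir NW: first cell 'B' (not opp) -> no flip
Dir N: opp run (3,2) capped by B -> flip
Dir NE: first cell 'B' (not opp) -> no flip
Dir W: first cell 'B' (not opp) -> no flip
Dir E: opp run (4,3), next='.' -> no flip
Dir SW: first cell '.' (not opp) -> no flip
Dir S: first cell '.' (not opp) -> no flip
Dir SE: first cell '.' (not opp) -> no flip
All flips: (3,2)

Answer: ......
W.B...
.WBB..
BBBB..
.BBW..
....W.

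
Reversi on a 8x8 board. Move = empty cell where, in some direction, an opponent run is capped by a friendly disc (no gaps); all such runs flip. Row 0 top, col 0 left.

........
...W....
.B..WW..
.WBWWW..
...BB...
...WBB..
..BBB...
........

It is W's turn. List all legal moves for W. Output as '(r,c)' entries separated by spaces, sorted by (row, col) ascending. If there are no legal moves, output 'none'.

(1,0): no bracket -> illegal
(1,1): flips 1 -> legal
(1,2): no bracket -> illegal
(2,0): no bracket -> illegal
(2,2): no bracket -> illegal
(2,3): no bracket -> illegal
(3,0): no bracket -> illegal
(4,1): no bracket -> illegal
(4,2): no bracket -> illegal
(4,5): no bracket -> illegal
(4,6): no bracket -> illegal
(5,1): no bracket -> illegal
(5,2): flips 1 -> legal
(5,6): flips 2 -> legal
(6,1): no bracket -> illegal
(6,5): no bracket -> illegal
(6,6): flips 2 -> legal
(7,1): flips 1 -> legal
(7,2): no bracket -> illegal
(7,3): flips 1 -> legal
(7,4): flips 3 -> legal
(7,5): flips 1 -> legal

Answer: (1,1) (5,2) (5,6) (6,6) (7,1) (7,3) (7,4) (7,5)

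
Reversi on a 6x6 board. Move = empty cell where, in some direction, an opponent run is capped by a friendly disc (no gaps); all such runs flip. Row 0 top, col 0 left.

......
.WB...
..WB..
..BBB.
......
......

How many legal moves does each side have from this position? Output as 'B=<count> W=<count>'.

Answer: B=3 W=5

Derivation:
-- B to move --
(0,0): flips 2 -> legal
(0,1): no bracket -> illegal
(0,2): no bracket -> illegal
(1,0): flips 1 -> legal
(1,3): no bracket -> illegal
(2,0): no bracket -> illegal
(2,1): flips 1 -> legal
(3,1): no bracket -> illegal
B mobility = 3
-- W to move --
(0,1): no bracket -> illegal
(0,2): flips 1 -> legal
(0,3): no bracket -> illegal
(1,3): flips 1 -> legal
(1,4): no bracket -> illegal
(2,1): no bracket -> illegal
(2,4): flips 1 -> legal
(2,5): no bracket -> illegal
(3,1): no bracket -> illegal
(3,5): no bracket -> illegal
(4,1): no bracket -> illegal
(4,2): flips 1 -> legal
(4,3): no bracket -> illegal
(4,4): flips 1 -> legal
(4,5): no bracket -> illegal
W mobility = 5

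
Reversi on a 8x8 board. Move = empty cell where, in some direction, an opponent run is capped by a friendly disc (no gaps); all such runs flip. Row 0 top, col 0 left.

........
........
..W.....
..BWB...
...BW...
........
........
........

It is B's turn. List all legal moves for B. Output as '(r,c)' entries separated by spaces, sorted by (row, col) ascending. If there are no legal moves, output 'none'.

(1,1): no bracket -> illegal
(1,2): flips 1 -> legal
(1,3): no bracket -> illegal
(2,1): no bracket -> illegal
(2,3): flips 1 -> legal
(2,4): no bracket -> illegal
(3,1): no bracket -> illegal
(3,5): no bracket -> illegal
(4,2): no bracket -> illegal
(4,5): flips 1 -> legal
(5,3): no bracket -> illegal
(5,4): flips 1 -> legal
(5,5): no bracket -> illegal

Answer: (1,2) (2,3) (4,5) (5,4)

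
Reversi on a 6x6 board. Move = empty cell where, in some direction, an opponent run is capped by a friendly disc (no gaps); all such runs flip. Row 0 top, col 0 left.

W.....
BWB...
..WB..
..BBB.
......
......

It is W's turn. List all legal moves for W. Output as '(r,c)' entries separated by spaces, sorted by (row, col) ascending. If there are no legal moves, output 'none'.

Answer: (0,2) (1,3) (2,0) (2,4) (4,2) (4,4)

Derivation:
(0,1): no bracket -> illegal
(0,2): flips 1 -> legal
(0,3): no bracket -> illegal
(1,3): flips 1 -> legal
(1,4): no bracket -> illegal
(2,0): flips 1 -> legal
(2,1): no bracket -> illegal
(2,4): flips 1 -> legal
(2,5): no bracket -> illegal
(3,1): no bracket -> illegal
(3,5): no bracket -> illegal
(4,1): no bracket -> illegal
(4,2): flips 1 -> legal
(4,3): no bracket -> illegal
(4,4): flips 1 -> legal
(4,5): no bracket -> illegal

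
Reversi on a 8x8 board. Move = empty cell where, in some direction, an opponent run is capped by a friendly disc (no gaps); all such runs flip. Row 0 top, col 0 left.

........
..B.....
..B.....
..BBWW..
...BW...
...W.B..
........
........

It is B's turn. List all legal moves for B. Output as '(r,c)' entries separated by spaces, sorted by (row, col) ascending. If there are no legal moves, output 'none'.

Answer: (2,5) (3,6) (4,5) (6,3)

Derivation:
(2,3): no bracket -> illegal
(2,4): no bracket -> illegal
(2,5): flips 1 -> legal
(2,6): no bracket -> illegal
(3,6): flips 2 -> legal
(4,2): no bracket -> illegal
(4,5): flips 1 -> legal
(4,6): no bracket -> illegal
(5,2): no bracket -> illegal
(5,4): no bracket -> illegal
(6,2): no bracket -> illegal
(6,3): flips 1 -> legal
(6,4): no bracket -> illegal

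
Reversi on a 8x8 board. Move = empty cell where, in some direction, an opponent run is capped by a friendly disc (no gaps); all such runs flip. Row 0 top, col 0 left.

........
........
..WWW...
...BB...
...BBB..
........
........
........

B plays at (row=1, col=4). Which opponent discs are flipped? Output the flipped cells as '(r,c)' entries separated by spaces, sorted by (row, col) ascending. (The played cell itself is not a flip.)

Dir NW: first cell '.' (not opp) -> no flip
Dir N: first cell '.' (not opp) -> no flip
Dir NE: first cell '.' (not opp) -> no flip
Dir W: first cell '.' (not opp) -> no flip
Dir E: first cell '.' (not opp) -> no flip
Dir SW: opp run (2,3), next='.' -> no flip
Dir S: opp run (2,4) capped by B -> flip
Dir SE: first cell '.' (not opp) -> no flip

Answer: (2,4)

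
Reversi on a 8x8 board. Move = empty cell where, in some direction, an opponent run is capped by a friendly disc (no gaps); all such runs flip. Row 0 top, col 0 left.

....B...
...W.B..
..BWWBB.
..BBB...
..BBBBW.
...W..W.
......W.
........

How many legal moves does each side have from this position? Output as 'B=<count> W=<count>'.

Answer: B=8 W=8

Derivation:
-- B to move --
(0,2): no bracket -> illegal
(0,3): flips 2 -> legal
(1,2): flips 1 -> legal
(1,4): flips 2 -> legal
(3,5): no bracket -> illegal
(3,6): no bracket -> illegal
(3,7): no bracket -> illegal
(4,7): flips 1 -> legal
(5,2): no bracket -> illegal
(5,4): no bracket -> illegal
(5,5): no bracket -> illegal
(5,7): no bracket -> illegal
(6,2): flips 1 -> legal
(6,3): flips 1 -> legal
(6,4): flips 1 -> legal
(6,5): no bracket -> illegal
(6,7): flips 1 -> legal
(7,5): no bracket -> illegal
(7,6): no bracket -> illegal
(7,7): no bracket -> illegal
B mobility = 8
-- W to move --
(0,3): no bracket -> illegal
(0,5): no bracket -> illegal
(0,6): flips 1 -> legal
(1,1): no bracket -> illegal
(1,2): no bracket -> illegal
(1,4): no bracket -> illegal
(1,6): no bracket -> illegal
(1,7): no bracket -> illegal
(2,1): flips 1 -> legal
(2,7): flips 2 -> legal
(3,1): flips 2 -> legal
(3,5): flips 1 -> legal
(3,6): no bracket -> illegal
(3,7): no bracket -> illegal
(4,1): flips 5 -> legal
(5,1): flips 2 -> legal
(5,2): no bracket -> illegal
(5,4): flips 2 -> legal
(5,5): no bracket -> illegal
W mobility = 8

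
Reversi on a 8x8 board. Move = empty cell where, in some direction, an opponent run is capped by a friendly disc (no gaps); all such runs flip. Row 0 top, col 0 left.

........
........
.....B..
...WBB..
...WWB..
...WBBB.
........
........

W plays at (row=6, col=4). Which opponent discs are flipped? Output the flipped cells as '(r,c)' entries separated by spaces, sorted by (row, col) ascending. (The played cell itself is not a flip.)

Dir NW: first cell 'W' (not opp) -> no flip
Dir N: opp run (5,4) capped by W -> flip
Dir NE: opp run (5,5), next='.' -> no flip
Dir W: first cell '.' (not opp) -> no flip
Dir E: first cell '.' (not opp) -> no flip
Dir SW: first cell '.' (not opp) -> no flip
Dir S: first cell '.' (not opp) -> no flip
Dir SE: first cell '.' (not opp) -> no flip

Answer: (5,4)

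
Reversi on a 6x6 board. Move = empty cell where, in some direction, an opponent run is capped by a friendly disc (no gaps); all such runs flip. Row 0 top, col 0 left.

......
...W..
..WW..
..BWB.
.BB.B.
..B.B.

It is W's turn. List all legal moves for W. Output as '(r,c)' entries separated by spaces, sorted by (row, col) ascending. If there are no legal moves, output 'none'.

(2,1): no bracket -> illegal
(2,4): no bracket -> illegal
(2,5): no bracket -> illegal
(3,0): no bracket -> illegal
(3,1): flips 1 -> legal
(3,5): flips 1 -> legal
(4,0): no bracket -> illegal
(4,3): no bracket -> illegal
(4,5): flips 1 -> legal
(5,0): flips 2 -> legal
(5,1): flips 1 -> legal
(5,3): no bracket -> illegal
(5,5): flips 1 -> legal

Answer: (3,1) (3,5) (4,5) (5,0) (5,1) (5,5)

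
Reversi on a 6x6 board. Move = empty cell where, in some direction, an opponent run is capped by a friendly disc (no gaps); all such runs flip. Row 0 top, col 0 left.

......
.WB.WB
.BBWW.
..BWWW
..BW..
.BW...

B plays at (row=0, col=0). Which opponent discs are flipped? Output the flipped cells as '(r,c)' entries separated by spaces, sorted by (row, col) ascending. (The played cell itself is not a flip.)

Answer: (1,1)

Derivation:
Dir NW: edge -> no flip
Dir N: edge -> no flip
Dir NE: edge -> no flip
Dir W: edge -> no flip
Dir E: first cell '.' (not opp) -> no flip
Dir SW: edge -> no flip
Dir S: first cell '.' (not opp) -> no flip
Dir SE: opp run (1,1) capped by B -> flip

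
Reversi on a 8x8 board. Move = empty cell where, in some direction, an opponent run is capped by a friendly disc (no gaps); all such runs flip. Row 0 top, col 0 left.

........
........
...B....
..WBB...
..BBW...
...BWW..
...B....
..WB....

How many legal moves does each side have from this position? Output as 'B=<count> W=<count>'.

Answer: B=11 W=8

Derivation:
-- B to move --
(2,1): flips 1 -> legal
(2,2): flips 1 -> legal
(3,1): flips 1 -> legal
(3,5): flips 1 -> legal
(4,1): flips 1 -> legal
(4,5): flips 2 -> legal
(4,6): no bracket -> illegal
(5,6): flips 2 -> legal
(6,1): no bracket -> illegal
(6,2): no bracket -> illegal
(6,4): flips 2 -> legal
(6,5): flips 1 -> legal
(6,6): flips 2 -> legal
(7,1): flips 1 -> legal
B mobility = 11
-- W to move --
(1,2): no bracket -> illegal
(1,3): no bracket -> illegal
(1,4): flips 1 -> legal
(2,2): flips 1 -> legal
(2,4): flips 1 -> legal
(2,5): no bracket -> illegal
(3,1): no bracket -> illegal
(3,5): flips 2 -> legal
(4,1): flips 2 -> legal
(4,5): no bracket -> illegal
(5,1): no bracket -> illegal
(5,2): flips 2 -> legal
(6,2): flips 1 -> legal
(6,4): no bracket -> illegal
(7,4): flips 1 -> legal
W mobility = 8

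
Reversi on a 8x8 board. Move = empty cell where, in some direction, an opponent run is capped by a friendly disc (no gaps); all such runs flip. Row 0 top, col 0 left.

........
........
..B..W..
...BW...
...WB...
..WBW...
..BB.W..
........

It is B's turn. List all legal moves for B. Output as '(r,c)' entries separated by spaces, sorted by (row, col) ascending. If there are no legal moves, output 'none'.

Answer: (2,4) (3,5) (4,1) (4,2) (4,5) (5,1) (5,5) (6,4)

Derivation:
(1,4): no bracket -> illegal
(1,5): no bracket -> illegal
(1,6): no bracket -> illegal
(2,3): no bracket -> illegal
(2,4): flips 1 -> legal
(2,6): no bracket -> illegal
(3,2): no bracket -> illegal
(3,5): flips 1 -> legal
(3,6): no bracket -> illegal
(4,1): flips 1 -> legal
(4,2): flips 2 -> legal
(4,5): flips 1 -> legal
(5,1): flips 1 -> legal
(5,5): flips 1 -> legal
(5,6): no bracket -> illegal
(6,1): no bracket -> illegal
(6,4): flips 1 -> legal
(6,6): no bracket -> illegal
(7,4): no bracket -> illegal
(7,5): no bracket -> illegal
(7,6): no bracket -> illegal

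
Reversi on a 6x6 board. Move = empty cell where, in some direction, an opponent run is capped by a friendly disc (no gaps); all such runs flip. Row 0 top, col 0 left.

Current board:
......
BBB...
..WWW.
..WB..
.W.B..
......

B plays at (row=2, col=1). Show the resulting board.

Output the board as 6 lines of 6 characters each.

Answer: ......
BBB...
.BWWW.
..BB..
.W.B..
......

Derivation:
Place B at (2,1); scan 8 dirs for brackets.
Dir NW: first cell 'B' (not opp) -> no flip
Dir N: first cell 'B' (not opp) -> no flip
Dir NE: first cell 'B' (not opp) -> no flip
Dir W: first cell '.' (not opp) -> no flip
Dir E: opp run (2,2) (2,3) (2,4), next='.' -> no flip
Dir SW: first cell '.' (not opp) -> no flip
Dir S: first cell '.' (not opp) -> no flip
Dir SE: opp run (3,2) capped by B -> flip
All flips: (3,2)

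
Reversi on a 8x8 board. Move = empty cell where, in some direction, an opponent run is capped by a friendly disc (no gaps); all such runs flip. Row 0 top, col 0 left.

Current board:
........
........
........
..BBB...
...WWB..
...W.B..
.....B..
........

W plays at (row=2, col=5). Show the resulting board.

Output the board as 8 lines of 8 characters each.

Answer: ........
........
.....W..
..BBW...
...WWB..
...W.B..
.....B..
........

Derivation:
Place W at (2,5); scan 8 dirs for brackets.
Dir NW: first cell '.' (not opp) -> no flip
Dir N: first cell '.' (not opp) -> no flip
Dir NE: first cell '.' (not opp) -> no flip
Dir W: first cell '.' (not opp) -> no flip
Dir E: first cell '.' (not opp) -> no flip
Dir SW: opp run (3,4) capped by W -> flip
Dir S: first cell '.' (not opp) -> no flip
Dir SE: first cell '.' (not opp) -> no flip
All flips: (3,4)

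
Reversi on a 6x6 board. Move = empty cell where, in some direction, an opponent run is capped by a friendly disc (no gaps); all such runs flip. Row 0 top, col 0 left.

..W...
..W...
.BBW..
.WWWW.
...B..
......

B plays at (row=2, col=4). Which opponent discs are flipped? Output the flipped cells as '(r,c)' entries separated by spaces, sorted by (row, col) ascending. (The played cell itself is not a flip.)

Answer: (2,3)

Derivation:
Dir NW: first cell '.' (not opp) -> no flip
Dir N: first cell '.' (not opp) -> no flip
Dir NE: first cell '.' (not opp) -> no flip
Dir W: opp run (2,3) capped by B -> flip
Dir E: first cell '.' (not opp) -> no flip
Dir SW: opp run (3,3), next='.' -> no flip
Dir S: opp run (3,4), next='.' -> no flip
Dir SE: first cell '.' (not opp) -> no flip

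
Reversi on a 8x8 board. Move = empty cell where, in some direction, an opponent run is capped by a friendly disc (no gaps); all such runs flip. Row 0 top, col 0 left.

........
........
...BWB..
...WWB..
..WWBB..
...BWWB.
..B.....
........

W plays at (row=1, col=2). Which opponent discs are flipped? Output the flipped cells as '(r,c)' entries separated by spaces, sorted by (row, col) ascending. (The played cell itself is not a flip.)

Answer: (2,3)

Derivation:
Dir NW: first cell '.' (not opp) -> no flip
Dir N: first cell '.' (not opp) -> no flip
Dir NE: first cell '.' (not opp) -> no flip
Dir W: first cell '.' (not opp) -> no flip
Dir E: first cell '.' (not opp) -> no flip
Dir SW: first cell '.' (not opp) -> no flip
Dir S: first cell '.' (not opp) -> no flip
Dir SE: opp run (2,3) capped by W -> flip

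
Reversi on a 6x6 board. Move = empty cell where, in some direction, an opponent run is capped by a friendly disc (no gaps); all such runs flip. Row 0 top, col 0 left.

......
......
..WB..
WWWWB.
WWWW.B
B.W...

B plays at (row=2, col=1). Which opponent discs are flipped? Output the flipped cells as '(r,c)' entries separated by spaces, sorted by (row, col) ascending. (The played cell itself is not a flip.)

Dir NW: first cell '.' (not opp) -> no flip
Dir N: first cell '.' (not opp) -> no flip
Dir NE: first cell '.' (not opp) -> no flip
Dir W: first cell '.' (not opp) -> no flip
Dir E: opp run (2,2) capped by B -> flip
Dir SW: opp run (3,0), next=edge -> no flip
Dir S: opp run (3,1) (4,1), next='.' -> no flip
Dir SE: opp run (3,2) (4,3), next='.' -> no flip

Answer: (2,2)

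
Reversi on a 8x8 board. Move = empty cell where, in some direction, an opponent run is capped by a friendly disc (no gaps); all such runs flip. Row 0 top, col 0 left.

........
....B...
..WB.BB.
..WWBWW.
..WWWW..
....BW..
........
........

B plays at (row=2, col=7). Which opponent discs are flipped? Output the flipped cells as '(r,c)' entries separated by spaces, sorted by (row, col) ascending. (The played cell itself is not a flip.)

Dir NW: first cell '.' (not opp) -> no flip
Dir N: first cell '.' (not opp) -> no flip
Dir NE: edge -> no flip
Dir W: first cell 'B' (not opp) -> no flip
Dir E: edge -> no flip
Dir SW: opp run (3,6) (4,5) capped by B -> flip
Dir S: first cell '.' (not opp) -> no flip
Dir SE: edge -> no flip

Answer: (3,6) (4,5)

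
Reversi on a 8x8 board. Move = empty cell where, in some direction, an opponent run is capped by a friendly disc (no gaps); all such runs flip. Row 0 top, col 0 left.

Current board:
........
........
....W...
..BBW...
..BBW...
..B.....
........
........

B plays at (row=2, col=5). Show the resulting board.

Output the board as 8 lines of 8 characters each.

Answer: ........
........
....WB..
..BBB...
..BBW...
..B.....
........
........

Derivation:
Place B at (2,5); scan 8 dirs for brackets.
Dir NW: first cell '.' (not opp) -> no flip
Dir N: first cell '.' (not opp) -> no flip
Dir NE: first cell '.' (not opp) -> no flip
Dir W: opp run (2,4), next='.' -> no flip
Dir E: first cell '.' (not opp) -> no flip
Dir SW: opp run (3,4) capped by B -> flip
Dir S: first cell '.' (not opp) -> no flip
Dir SE: first cell '.' (not opp) -> no flip
All flips: (3,4)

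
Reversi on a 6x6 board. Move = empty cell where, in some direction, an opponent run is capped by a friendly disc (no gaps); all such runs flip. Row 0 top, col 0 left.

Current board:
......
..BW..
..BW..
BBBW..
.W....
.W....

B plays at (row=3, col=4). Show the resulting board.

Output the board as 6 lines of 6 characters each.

Place B at (3,4); scan 8 dirs for brackets.
Dir NW: opp run (2,3) capped by B -> flip
Dir N: first cell '.' (not opp) -> no flip
Dir NE: first cell '.' (not opp) -> no flip
Dir W: opp run (3,3) capped by B -> flip
Dir E: first cell '.' (not opp) -> no flip
Dir SW: first cell '.' (not opp) -> no flip
Dir S: first cell '.' (not opp) -> no flip
Dir SE: first cell '.' (not opp) -> no flip
All flips: (2,3) (3,3)

Answer: ......
..BW..
..BB..
BBBBB.
.W....
.W....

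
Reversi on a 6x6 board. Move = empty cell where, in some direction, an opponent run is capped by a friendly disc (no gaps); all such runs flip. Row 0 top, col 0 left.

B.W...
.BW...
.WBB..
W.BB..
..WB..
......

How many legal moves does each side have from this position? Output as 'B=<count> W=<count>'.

-- B to move --
(0,1): flips 1 -> legal
(0,3): no bracket -> illegal
(1,0): flips 1 -> legal
(1,3): flips 1 -> legal
(2,0): flips 1 -> legal
(3,1): flips 1 -> legal
(4,0): no bracket -> illegal
(4,1): flips 1 -> legal
(5,1): flips 1 -> legal
(5,2): flips 1 -> legal
(5,3): no bracket -> illegal
B mobility = 8
-- W to move --
(0,1): flips 1 -> legal
(1,0): flips 1 -> legal
(1,3): no bracket -> illegal
(1,4): no bracket -> illegal
(2,0): flips 1 -> legal
(2,4): flips 3 -> legal
(3,1): no bracket -> illegal
(3,4): flips 1 -> legal
(4,1): no bracket -> illegal
(4,4): flips 1 -> legal
(5,2): no bracket -> illegal
(5,3): no bracket -> illegal
(5,4): flips 2 -> legal
W mobility = 7

Answer: B=8 W=7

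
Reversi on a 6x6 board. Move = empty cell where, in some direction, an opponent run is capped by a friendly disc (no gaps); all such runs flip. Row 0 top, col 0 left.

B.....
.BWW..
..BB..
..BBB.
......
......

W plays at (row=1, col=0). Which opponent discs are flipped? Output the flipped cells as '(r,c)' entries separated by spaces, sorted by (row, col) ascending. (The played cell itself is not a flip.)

Dir NW: edge -> no flip
Dir N: opp run (0,0), next=edge -> no flip
Dir NE: first cell '.' (not opp) -> no flip
Dir W: edge -> no flip
Dir E: opp run (1,1) capped by W -> flip
Dir SW: edge -> no flip
Dir S: first cell '.' (not opp) -> no flip
Dir SE: first cell '.' (not opp) -> no flip

Answer: (1,1)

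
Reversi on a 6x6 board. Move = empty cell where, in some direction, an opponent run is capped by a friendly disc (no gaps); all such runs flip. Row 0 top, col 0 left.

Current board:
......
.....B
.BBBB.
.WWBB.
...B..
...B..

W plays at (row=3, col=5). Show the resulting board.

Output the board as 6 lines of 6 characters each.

Place W at (3,5); scan 8 dirs for brackets.
Dir NW: opp run (2,4), next='.' -> no flip
Dir N: first cell '.' (not opp) -> no flip
Dir NE: edge -> no flip
Dir W: opp run (3,4) (3,3) capped by W -> flip
Dir E: edge -> no flip
Dir SW: first cell '.' (not opp) -> no flip
Dir S: first cell '.' (not opp) -> no flip
Dir SE: edge -> no flip
All flips: (3,3) (3,4)

Answer: ......
.....B
.BBBB.
.WWWWW
...B..
...B..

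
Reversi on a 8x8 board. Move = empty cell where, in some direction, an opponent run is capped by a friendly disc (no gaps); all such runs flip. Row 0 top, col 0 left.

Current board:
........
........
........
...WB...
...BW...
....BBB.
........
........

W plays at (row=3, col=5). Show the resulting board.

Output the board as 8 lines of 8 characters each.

Place W at (3,5); scan 8 dirs for brackets.
Dir NW: first cell '.' (not opp) -> no flip
Dir N: first cell '.' (not opp) -> no flip
Dir NE: first cell '.' (not opp) -> no flip
Dir W: opp run (3,4) capped by W -> flip
Dir E: first cell '.' (not opp) -> no flip
Dir SW: first cell 'W' (not opp) -> no flip
Dir S: first cell '.' (not opp) -> no flip
Dir SE: first cell '.' (not opp) -> no flip
All flips: (3,4)

Answer: ........
........
........
...WWW..
...BW...
....BBB.
........
........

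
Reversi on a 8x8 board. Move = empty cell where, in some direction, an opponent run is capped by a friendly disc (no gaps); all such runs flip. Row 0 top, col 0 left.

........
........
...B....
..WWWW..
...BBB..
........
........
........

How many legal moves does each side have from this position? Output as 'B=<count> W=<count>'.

Answer: B=6 W=8

Derivation:
-- B to move --
(2,1): flips 1 -> legal
(2,2): flips 1 -> legal
(2,4): flips 1 -> legal
(2,5): flips 2 -> legal
(2,6): flips 1 -> legal
(3,1): no bracket -> illegal
(3,6): no bracket -> illegal
(4,1): flips 1 -> legal
(4,2): no bracket -> illegal
(4,6): no bracket -> illegal
B mobility = 6
-- W to move --
(1,2): flips 1 -> legal
(1,3): flips 1 -> legal
(1,4): flips 1 -> legal
(2,2): no bracket -> illegal
(2,4): no bracket -> illegal
(3,6): no bracket -> illegal
(4,2): no bracket -> illegal
(4,6): no bracket -> illegal
(5,2): flips 1 -> legal
(5,3): flips 2 -> legal
(5,4): flips 2 -> legal
(5,5): flips 2 -> legal
(5,6): flips 1 -> legal
W mobility = 8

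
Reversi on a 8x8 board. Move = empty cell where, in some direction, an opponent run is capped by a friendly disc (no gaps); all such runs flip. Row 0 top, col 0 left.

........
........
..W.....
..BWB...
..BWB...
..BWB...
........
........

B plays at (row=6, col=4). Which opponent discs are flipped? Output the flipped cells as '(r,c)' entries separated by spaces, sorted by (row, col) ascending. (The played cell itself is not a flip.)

Answer: (5,3)

Derivation:
Dir NW: opp run (5,3) capped by B -> flip
Dir N: first cell 'B' (not opp) -> no flip
Dir NE: first cell '.' (not opp) -> no flip
Dir W: first cell '.' (not opp) -> no flip
Dir E: first cell '.' (not opp) -> no flip
Dir SW: first cell '.' (not opp) -> no flip
Dir S: first cell '.' (not opp) -> no flip
Dir SE: first cell '.' (not opp) -> no flip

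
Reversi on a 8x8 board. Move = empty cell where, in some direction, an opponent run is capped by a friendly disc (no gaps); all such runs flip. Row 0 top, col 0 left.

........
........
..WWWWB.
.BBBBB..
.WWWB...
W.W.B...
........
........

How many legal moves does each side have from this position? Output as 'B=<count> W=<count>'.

-- B to move --
(1,1): flips 1 -> legal
(1,2): flips 2 -> legal
(1,3): flips 3 -> legal
(1,4): flips 2 -> legal
(1,5): flips 2 -> legal
(1,6): flips 1 -> legal
(2,1): flips 4 -> legal
(3,0): no bracket -> illegal
(3,6): no bracket -> illegal
(4,0): flips 3 -> legal
(5,1): flips 2 -> legal
(5,3): flips 2 -> legal
(6,0): no bracket -> illegal
(6,1): flips 2 -> legal
(6,2): flips 2 -> legal
(6,3): no bracket -> illegal
B mobility = 12
-- W to move --
(1,5): no bracket -> illegal
(1,6): no bracket -> illegal
(1,7): no bracket -> illegal
(2,0): flips 1 -> legal
(2,1): flips 2 -> legal
(2,7): flips 1 -> legal
(3,0): no bracket -> illegal
(3,6): no bracket -> illegal
(3,7): no bracket -> illegal
(4,0): flips 1 -> legal
(4,5): flips 3 -> legal
(4,6): flips 1 -> legal
(5,3): no bracket -> illegal
(5,5): flips 2 -> legal
(6,3): no bracket -> illegal
(6,4): flips 3 -> legal
(6,5): flips 1 -> legal
W mobility = 9

Answer: B=12 W=9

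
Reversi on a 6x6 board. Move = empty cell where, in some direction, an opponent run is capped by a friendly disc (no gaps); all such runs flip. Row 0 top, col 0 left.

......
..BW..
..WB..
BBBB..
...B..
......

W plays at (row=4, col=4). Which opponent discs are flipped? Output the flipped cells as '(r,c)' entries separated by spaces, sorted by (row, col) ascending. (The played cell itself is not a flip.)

Dir NW: opp run (3,3) capped by W -> flip
Dir N: first cell '.' (not opp) -> no flip
Dir NE: first cell '.' (not opp) -> no flip
Dir W: opp run (4,3), next='.' -> no flip
Dir E: first cell '.' (not opp) -> no flip
Dir SW: first cell '.' (not opp) -> no flip
Dir S: first cell '.' (not opp) -> no flip
Dir SE: first cell '.' (not opp) -> no flip

Answer: (3,3)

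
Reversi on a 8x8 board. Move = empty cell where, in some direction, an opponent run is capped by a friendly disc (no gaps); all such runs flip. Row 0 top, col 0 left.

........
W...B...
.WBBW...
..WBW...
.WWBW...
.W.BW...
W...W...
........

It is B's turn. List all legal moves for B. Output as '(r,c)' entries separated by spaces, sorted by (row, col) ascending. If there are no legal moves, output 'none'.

(0,0): no bracket -> illegal
(0,1): no bracket -> illegal
(1,1): no bracket -> illegal
(1,2): no bracket -> illegal
(1,3): no bracket -> illegal
(1,5): flips 1 -> legal
(2,0): flips 1 -> legal
(2,5): flips 2 -> legal
(3,0): no bracket -> illegal
(3,1): flips 2 -> legal
(3,5): flips 2 -> legal
(4,0): flips 2 -> legal
(4,5): flips 2 -> legal
(5,0): flips 2 -> legal
(5,2): flips 2 -> legal
(5,5): flips 2 -> legal
(6,1): no bracket -> illegal
(6,2): no bracket -> illegal
(6,3): no bracket -> illegal
(6,5): flips 1 -> legal
(7,0): no bracket -> illegal
(7,1): no bracket -> illegal
(7,3): no bracket -> illegal
(7,4): flips 5 -> legal
(7,5): flips 1 -> legal

Answer: (1,5) (2,0) (2,5) (3,1) (3,5) (4,0) (4,5) (5,0) (5,2) (5,5) (6,5) (7,4) (7,5)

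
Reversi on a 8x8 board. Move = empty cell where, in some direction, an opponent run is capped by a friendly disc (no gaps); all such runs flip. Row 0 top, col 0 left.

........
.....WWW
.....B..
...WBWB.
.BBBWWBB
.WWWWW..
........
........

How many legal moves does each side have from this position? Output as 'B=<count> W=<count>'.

-- B to move --
(0,4): no bracket -> illegal
(0,5): flips 1 -> legal
(0,6): no bracket -> illegal
(0,7): flips 1 -> legal
(1,4): no bracket -> illegal
(2,2): no bracket -> illegal
(2,3): flips 1 -> legal
(2,4): flips 2 -> legal
(2,6): no bracket -> illegal
(2,7): no bracket -> illegal
(3,2): flips 1 -> legal
(4,0): no bracket -> illegal
(5,0): no bracket -> illegal
(5,6): flips 1 -> legal
(6,0): flips 1 -> legal
(6,1): flips 2 -> legal
(6,2): flips 1 -> legal
(6,3): flips 4 -> legal
(6,4): flips 4 -> legal
(6,5): flips 4 -> legal
(6,6): no bracket -> illegal
B mobility = 12
-- W to move --
(1,4): no bracket -> illegal
(2,3): flips 1 -> legal
(2,4): flips 1 -> legal
(2,6): no bracket -> illegal
(2,7): flips 1 -> legal
(3,0): flips 1 -> legal
(3,1): flips 2 -> legal
(3,2): flips 2 -> legal
(3,7): flips 2 -> legal
(4,0): flips 3 -> legal
(5,0): no bracket -> illegal
(5,6): no bracket -> illegal
(5,7): flips 1 -> legal
W mobility = 9

Answer: B=12 W=9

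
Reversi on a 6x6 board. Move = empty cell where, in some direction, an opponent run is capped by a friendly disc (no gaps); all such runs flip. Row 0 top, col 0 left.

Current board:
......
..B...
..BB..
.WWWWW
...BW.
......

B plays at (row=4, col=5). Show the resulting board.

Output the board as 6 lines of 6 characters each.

Place B at (4,5); scan 8 dirs for brackets.
Dir NW: opp run (3,4) capped by B -> flip
Dir N: opp run (3,5), next='.' -> no flip
Dir NE: edge -> no flip
Dir W: opp run (4,4) capped by B -> flip
Dir E: edge -> no flip
Dir SW: first cell '.' (not opp) -> no flip
Dir S: first cell '.' (not opp) -> no flip
Dir SE: edge -> no flip
All flips: (3,4) (4,4)

Answer: ......
..B...
..BB..
.WWWBW
...BBB
......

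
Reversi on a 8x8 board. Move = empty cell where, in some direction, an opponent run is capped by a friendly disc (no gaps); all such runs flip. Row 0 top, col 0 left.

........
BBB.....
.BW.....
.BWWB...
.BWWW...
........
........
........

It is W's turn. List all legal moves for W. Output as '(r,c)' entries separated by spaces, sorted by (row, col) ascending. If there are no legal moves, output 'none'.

Answer: (0,0) (0,2) (2,0) (2,4) (2,5) (3,0) (3,5) (4,0) (5,0)

Derivation:
(0,0): flips 1 -> legal
(0,1): no bracket -> illegal
(0,2): flips 1 -> legal
(0,3): no bracket -> illegal
(1,3): no bracket -> illegal
(2,0): flips 2 -> legal
(2,3): no bracket -> illegal
(2,4): flips 1 -> legal
(2,5): flips 1 -> legal
(3,0): flips 1 -> legal
(3,5): flips 1 -> legal
(4,0): flips 2 -> legal
(4,5): no bracket -> illegal
(5,0): flips 1 -> legal
(5,1): no bracket -> illegal
(5,2): no bracket -> illegal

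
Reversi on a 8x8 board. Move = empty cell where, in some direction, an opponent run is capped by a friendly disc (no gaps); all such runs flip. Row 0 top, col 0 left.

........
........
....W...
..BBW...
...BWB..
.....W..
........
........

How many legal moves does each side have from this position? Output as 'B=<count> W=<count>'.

Answer: B=6 W=7

Derivation:
-- B to move --
(1,3): no bracket -> illegal
(1,4): no bracket -> illegal
(1,5): flips 1 -> legal
(2,3): flips 1 -> legal
(2,5): flips 1 -> legal
(3,5): flips 1 -> legal
(4,6): no bracket -> illegal
(5,3): no bracket -> illegal
(5,4): no bracket -> illegal
(5,6): no bracket -> illegal
(6,4): no bracket -> illegal
(6,5): flips 1 -> legal
(6,6): flips 2 -> legal
B mobility = 6
-- W to move --
(2,1): no bracket -> illegal
(2,2): flips 1 -> legal
(2,3): no bracket -> illegal
(3,1): flips 2 -> legal
(3,5): flips 1 -> legal
(3,6): no bracket -> illegal
(4,1): no bracket -> illegal
(4,2): flips 2 -> legal
(4,6): flips 1 -> legal
(5,2): flips 1 -> legal
(5,3): no bracket -> illegal
(5,4): no bracket -> illegal
(5,6): flips 1 -> legal
W mobility = 7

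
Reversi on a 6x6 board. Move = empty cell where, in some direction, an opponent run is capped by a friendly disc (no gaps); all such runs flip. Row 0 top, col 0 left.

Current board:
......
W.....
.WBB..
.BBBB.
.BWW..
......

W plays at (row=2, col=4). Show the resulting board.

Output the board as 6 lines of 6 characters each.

Answer: ......
W.....
.WWWW.
.BBWB.
.BWW..
......

Derivation:
Place W at (2,4); scan 8 dirs for brackets.
Dir NW: first cell '.' (not opp) -> no flip
Dir N: first cell '.' (not opp) -> no flip
Dir NE: first cell '.' (not opp) -> no flip
Dir W: opp run (2,3) (2,2) capped by W -> flip
Dir E: first cell '.' (not opp) -> no flip
Dir SW: opp run (3,3) capped by W -> flip
Dir S: opp run (3,4), next='.' -> no flip
Dir SE: first cell '.' (not opp) -> no flip
All flips: (2,2) (2,3) (3,3)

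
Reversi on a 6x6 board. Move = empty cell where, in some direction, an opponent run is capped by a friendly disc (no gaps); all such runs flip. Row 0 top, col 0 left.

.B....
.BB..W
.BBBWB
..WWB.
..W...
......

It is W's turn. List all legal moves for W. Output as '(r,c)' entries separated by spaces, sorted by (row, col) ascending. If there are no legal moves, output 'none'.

(0,0): flips 2 -> legal
(0,2): flips 2 -> legal
(0,3): no bracket -> illegal
(1,0): flips 1 -> legal
(1,3): flips 1 -> legal
(1,4): flips 1 -> legal
(2,0): flips 3 -> legal
(3,0): no bracket -> illegal
(3,1): no bracket -> illegal
(3,5): flips 2 -> legal
(4,3): no bracket -> illegal
(4,4): flips 1 -> legal
(4,5): no bracket -> illegal

Answer: (0,0) (0,2) (1,0) (1,3) (1,4) (2,0) (3,5) (4,4)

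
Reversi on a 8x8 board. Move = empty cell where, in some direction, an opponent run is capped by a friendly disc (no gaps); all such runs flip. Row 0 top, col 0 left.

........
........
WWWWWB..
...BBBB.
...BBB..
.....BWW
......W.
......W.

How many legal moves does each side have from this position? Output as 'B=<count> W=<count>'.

-- B to move --
(1,0): no bracket -> illegal
(1,1): flips 1 -> legal
(1,2): flips 1 -> legal
(1,3): flips 2 -> legal
(1,4): flips 1 -> legal
(1,5): flips 1 -> legal
(3,0): no bracket -> illegal
(3,1): no bracket -> illegal
(3,2): no bracket -> illegal
(4,6): no bracket -> illegal
(4,7): no bracket -> illegal
(6,5): no bracket -> illegal
(6,7): flips 1 -> legal
(7,5): no bracket -> illegal
(7,7): flips 1 -> legal
B mobility = 7
-- W to move --
(1,4): no bracket -> illegal
(1,5): no bracket -> illegal
(1,6): no bracket -> illegal
(2,6): flips 1 -> legal
(2,7): no bracket -> illegal
(3,2): no bracket -> illegal
(3,7): no bracket -> illegal
(4,2): flips 1 -> legal
(4,6): flips 1 -> legal
(4,7): no bracket -> illegal
(5,2): no bracket -> illegal
(5,3): flips 2 -> legal
(5,4): flips 3 -> legal
(6,4): no bracket -> illegal
(6,5): no bracket -> illegal
W mobility = 5

Answer: B=7 W=5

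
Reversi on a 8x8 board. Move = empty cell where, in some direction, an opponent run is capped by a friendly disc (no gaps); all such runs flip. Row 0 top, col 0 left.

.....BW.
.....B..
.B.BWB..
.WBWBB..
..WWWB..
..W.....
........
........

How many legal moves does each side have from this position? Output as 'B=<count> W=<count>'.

-- B to move --
(0,7): flips 1 -> legal
(1,3): flips 1 -> legal
(1,4): flips 1 -> legal
(1,6): no bracket -> illegal
(1,7): no bracket -> illegal
(2,0): no bracket -> illegal
(2,2): no bracket -> illegal
(3,0): flips 1 -> legal
(4,0): no bracket -> illegal
(4,1): flips 4 -> legal
(5,1): flips 3 -> legal
(5,3): flips 3 -> legal
(5,4): flips 2 -> legal
(5,5): no bracket -> illegal
(6,1): flips 2 -> legal
(6,2): flips 2 -> legal
(6,3): no bracket -> illegal
B mobility = 10
-- W to move --
(0,4): flips 1 -> legal
(1,0): flips 2 -> legal
(1,1): flips 1 -> legal
(1,2): no bracket -> illegal
(1,3): flips 1 -> legal
(1,4): no bracket -> illegal
(1,6): flips 2 -> legal
(2,0): no bracket -> illegal
(2,2): flips 2 -> legal
(2,6): flips 2 -> legal
(3,0): no bracket -> illegal
(3,6): flips 2 -> legal
(4,1): no bracket -> illegal
(4,6): flips 2 -> legal
(5,4): no bracket -> illegal
(5,5): no bracket -> illegal
(5,6): no bracket -> illegal
W mobility = 9

Answer: B=10 W=9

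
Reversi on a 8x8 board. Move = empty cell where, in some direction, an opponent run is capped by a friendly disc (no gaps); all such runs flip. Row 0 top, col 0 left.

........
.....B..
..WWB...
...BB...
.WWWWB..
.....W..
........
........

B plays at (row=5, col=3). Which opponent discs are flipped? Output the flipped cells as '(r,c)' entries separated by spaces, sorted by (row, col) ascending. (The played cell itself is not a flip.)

Answer: (4,3)

Derivation:
Dir NW: opp run (4,2), next='.' -> no flip
Dir N: opp run (4,3) capped by B -> flip
Dir NE: opp run (4,4), next='.' -> no flip
Dir W: first cell '.' (not opp) -> no flip
Dir E: first cell '.' (not opp) -> no flip
Dir SW: first cell '.' (not opp) -> no flip
Dir S: first cell '.' (not opp) -> no flip
Dir SE: first cell '.' (not opp) -> no flip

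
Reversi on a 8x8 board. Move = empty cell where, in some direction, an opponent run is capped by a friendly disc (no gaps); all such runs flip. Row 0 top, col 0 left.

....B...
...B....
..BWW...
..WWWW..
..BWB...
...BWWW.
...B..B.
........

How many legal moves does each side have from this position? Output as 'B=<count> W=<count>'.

Answer: B=8 W=14

Derivation:
-- B to move --
(1,2): no bracket -> illegal
(1,4): flips 2 -> legal
(1,5): flips 2 -> legal
(2,1): no bracket -> illegal
(2,5): flips 2 -> legal
(2,6): flips 1 -> legal
(3,1): no bracket -> illegal
(3,6): no bracket -> illegal
(4,1): no bracket -> illegal
(4,5): flips 1 -> legal
(4,6): flips 3 -> legal
(4,7): no bracket -> illegal
(5,2): no bracket -> illegal
(5,7): flips 3 -> legal
(6,4): flips 1 -> legal
(6,5): no bracket -> illegal
(6,7): no bracket -> illegal
B mobility = 8
-- W to move --
(0,2): flips 1 -> legal
(0,3): flips 1 -> legal
(0,5): no bracket -> illegal
(1,1): flips 1 -> legal
(1,2): flips 1 -> legal
(1,4): no bracket -> illegal
(1,5): no bracket -> illegal
(2,1): flips 1 -> legal
(3,1): no bracket -> illegal
(4,1): flips 1 -> legal
(4,5): flips 1 -> legal
(5,1): flips 1 -> legal
(5,2): flips 2 -> legal
(5,7): no bracket -> illegal
(6,2): flips 2 -> legal
(6,4): no bracket -> illegal
(6,5): no bracket -> illegal
(6,7): no bracket -> illegal
(7,2): flips 1 -> legal
(7,3): flips 2 -> legal
(7,4): no bracket -> illegal
(7,5): no bracket -> illegal
(7,6): flips 1 -> legal
(7,7): flips 1 -> legal
W mobility = 14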